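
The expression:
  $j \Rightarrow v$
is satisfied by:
  {v: True, j: False}
  {j: False, v: False}
  {j: True, v: True}


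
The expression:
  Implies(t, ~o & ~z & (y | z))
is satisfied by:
  {y: True, z: False, t: False, o: False}
  {o: False, z: False, y: False, t: False}
  {o: True, y: True, z: False, t: False}
  {o: True, z: False, y: False, t: False}
  {y: True, z: True, o: False, t: False}
  {z: True, o: False, y: False, t: False}
  {o: True, z: True, y: True, t: False}
  {o: True, z: True, y: False, t: False}
  {t: True, y: True, o: False, z: False}


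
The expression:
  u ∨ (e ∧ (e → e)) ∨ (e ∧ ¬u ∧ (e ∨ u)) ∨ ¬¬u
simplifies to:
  e ∨ u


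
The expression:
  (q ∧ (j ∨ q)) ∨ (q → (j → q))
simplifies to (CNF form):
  True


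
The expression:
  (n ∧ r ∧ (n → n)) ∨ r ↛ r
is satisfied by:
  {r: True, n: True}


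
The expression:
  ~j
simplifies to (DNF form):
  ~j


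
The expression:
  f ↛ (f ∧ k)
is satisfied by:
  {f: True, k: False}


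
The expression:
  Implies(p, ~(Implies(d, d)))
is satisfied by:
  {p: False}


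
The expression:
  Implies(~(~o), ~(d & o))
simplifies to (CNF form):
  ~d | ~o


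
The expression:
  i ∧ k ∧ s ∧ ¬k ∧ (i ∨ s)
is never true.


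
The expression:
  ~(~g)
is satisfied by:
  {g: True}


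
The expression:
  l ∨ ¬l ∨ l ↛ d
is always true.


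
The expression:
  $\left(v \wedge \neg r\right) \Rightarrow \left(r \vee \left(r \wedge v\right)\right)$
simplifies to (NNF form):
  $r \vee \neg v$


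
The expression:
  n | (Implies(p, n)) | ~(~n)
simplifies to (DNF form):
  n | ~p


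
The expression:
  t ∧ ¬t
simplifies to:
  False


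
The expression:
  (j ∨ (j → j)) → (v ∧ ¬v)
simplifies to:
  False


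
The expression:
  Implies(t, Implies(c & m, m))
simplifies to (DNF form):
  True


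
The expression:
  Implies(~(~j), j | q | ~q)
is always true.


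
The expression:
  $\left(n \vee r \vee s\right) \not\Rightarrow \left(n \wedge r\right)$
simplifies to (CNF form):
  $\left(n \vee \neg n\right) \wedge \left(\neg n \vee \neg r\right) \wedge \left(n \vee r \vee s\right) \wedge \left(n \vee r \vee \neg n\right) \wedge \left(n \vee s \vee \neg n\right) \wedge \left(r \vee s \vee \neg r\right) \wedge \left(r \vee \neg n \vee \neg r\right) \wedge \left(s \vee \neg n \vee \neg r\right)$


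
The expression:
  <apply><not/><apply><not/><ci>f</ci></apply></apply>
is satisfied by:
  {f: True}


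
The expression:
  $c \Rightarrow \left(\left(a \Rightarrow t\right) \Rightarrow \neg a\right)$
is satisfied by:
  {c: False, t: False, a: False}
  {a: True, c: False, t: False}
  {t: True, c: False, a: False}
  {a: True, t: True, c: False}
  {c: True, a: False, t: False}
  {a: True, c: True, t: False}
  {t: True, c: True, a: False}


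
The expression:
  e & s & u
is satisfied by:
  {e: True, s: True, u: True}


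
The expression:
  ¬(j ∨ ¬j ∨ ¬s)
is never true.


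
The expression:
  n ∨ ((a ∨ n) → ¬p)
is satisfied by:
  {n: True, p: False, a: False}
  {p: False, a: False, n: False}
  {n: True, a: True, p: False}
  {a: True, p: False, n: False}
  {n: True, p: True, a: False}
  {p: True, n: False, a: False}
  {n: True, a: True, p: True}


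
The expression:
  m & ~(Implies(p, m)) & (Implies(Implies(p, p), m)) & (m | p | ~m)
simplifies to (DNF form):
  False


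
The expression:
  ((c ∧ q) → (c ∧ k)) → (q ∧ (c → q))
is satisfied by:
  {q: True}


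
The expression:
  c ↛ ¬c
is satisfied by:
  {c: True}


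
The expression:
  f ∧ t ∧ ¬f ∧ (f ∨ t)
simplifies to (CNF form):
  False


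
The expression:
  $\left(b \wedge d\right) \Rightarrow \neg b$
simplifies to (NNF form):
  $\neg b \vee \neg d$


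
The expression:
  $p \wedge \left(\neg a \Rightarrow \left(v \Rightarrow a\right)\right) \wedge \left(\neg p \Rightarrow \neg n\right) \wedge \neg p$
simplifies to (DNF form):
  $\text{False}$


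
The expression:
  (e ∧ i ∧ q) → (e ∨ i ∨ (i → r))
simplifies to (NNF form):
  True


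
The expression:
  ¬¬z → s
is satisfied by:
  {s: True, z: False}
  {z: False, s: False}
  {z: True, s: True}


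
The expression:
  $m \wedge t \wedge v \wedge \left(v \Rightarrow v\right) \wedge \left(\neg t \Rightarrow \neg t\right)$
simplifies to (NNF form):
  $m \wedge t \wedge v$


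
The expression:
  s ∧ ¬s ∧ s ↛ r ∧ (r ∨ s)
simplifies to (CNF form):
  False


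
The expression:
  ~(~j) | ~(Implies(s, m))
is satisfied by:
  {j: True, s: True, m: False}
  {j: True, s: False, m: False}
  {m: True, j: True, s: True}
  {m: True, j: True, s: False}
  {s: True, m: False, j: False}


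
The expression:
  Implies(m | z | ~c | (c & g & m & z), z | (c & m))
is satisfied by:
  {z: True, c: True}
  {z: True, c: False}
  {c: True, z: False}


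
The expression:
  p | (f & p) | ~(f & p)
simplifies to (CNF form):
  True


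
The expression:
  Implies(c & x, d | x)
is always true.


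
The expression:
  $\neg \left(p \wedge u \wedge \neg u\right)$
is always true.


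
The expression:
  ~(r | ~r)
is never true.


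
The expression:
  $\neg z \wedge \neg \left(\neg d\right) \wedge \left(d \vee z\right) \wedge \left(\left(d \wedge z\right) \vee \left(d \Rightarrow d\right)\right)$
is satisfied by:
  {d: True, z: False}


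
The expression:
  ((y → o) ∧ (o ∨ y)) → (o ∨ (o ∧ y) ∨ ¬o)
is always true.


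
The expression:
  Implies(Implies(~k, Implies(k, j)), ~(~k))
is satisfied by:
  {k: True}


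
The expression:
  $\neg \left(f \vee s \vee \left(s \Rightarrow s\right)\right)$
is never true.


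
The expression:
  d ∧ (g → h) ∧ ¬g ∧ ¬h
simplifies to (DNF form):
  d ∧ ¬g ∧ ¬h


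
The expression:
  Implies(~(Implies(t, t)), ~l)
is always true.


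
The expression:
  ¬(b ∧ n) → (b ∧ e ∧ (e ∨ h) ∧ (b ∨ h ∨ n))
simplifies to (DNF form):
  (b ∧ e) ∨ (b ∧ n)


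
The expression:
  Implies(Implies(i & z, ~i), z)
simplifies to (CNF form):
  z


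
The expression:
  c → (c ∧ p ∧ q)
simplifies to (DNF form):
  (p ∧ q) ∨ ¬c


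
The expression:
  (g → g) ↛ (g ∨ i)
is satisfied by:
  {g: False, i: False}


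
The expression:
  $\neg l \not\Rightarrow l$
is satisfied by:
  {l: False}


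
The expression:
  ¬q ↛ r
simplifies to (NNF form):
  r ∨ ¬q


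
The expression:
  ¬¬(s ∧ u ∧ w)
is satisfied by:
  {u: True, w: True, s: True}


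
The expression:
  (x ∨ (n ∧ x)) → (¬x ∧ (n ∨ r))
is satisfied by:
  {x: False}


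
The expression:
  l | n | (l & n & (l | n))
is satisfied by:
  {n: True, l: True}
  {n: True, l: False}
  {l: True, n: False}


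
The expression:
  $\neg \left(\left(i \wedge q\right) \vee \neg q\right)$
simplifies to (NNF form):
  $q \wedge \neg i$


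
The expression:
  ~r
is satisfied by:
  {r: False}


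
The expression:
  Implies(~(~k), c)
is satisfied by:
  {c: True, k: False}
  {k: False, c: False}
  {k: True, c: True}


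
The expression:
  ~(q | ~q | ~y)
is never true.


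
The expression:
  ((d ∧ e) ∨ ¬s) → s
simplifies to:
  s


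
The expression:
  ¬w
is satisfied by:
  {w: False}


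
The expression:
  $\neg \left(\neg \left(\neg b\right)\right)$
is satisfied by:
  {b: False}


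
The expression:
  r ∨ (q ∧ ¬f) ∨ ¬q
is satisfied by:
  {r: True, q: False, f: False}
  {q: False, f: False, r: False}
  {f: True, r: True, q: False}
  {f: True, q: False, r: False}
  {r: True, q: True, f: False}
  {q: True, r: False, f: False}
  {f: True, q: True, r: True}


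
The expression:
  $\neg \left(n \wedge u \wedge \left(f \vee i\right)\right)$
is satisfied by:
  {i: False, u: False, n: False, f: False}
  {f: True, i: False, u: False, n: False}
  {i: True, f: False, u: False, n: False}
  {f: True, i: True, u: False, n: False}
  {n: True, f: False, i: False, u: False}
  {f: True, n: True, i: False, u: False}
  {n: True, i: True, f: False, u: False}
  {f: True, n: True, i: True, u: False}
  {u: True, n: False, i: False, f: False}
  {u: True, f: True, n: False, i: False}
  {u: True, i: True, n: False, f: False}
  {f: True, u: True, i: True, n: False}
  {u: True, n: True, f: False, i: False}


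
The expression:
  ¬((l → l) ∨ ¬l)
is never true.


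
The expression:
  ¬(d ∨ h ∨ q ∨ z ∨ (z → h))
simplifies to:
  False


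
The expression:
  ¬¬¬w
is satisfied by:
  {w: False}


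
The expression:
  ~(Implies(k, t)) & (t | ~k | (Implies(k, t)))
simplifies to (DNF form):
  False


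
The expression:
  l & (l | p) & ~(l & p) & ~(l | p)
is never true.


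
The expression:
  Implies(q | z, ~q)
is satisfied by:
  {q: False}


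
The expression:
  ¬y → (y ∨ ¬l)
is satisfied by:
  {y: True, l: False}
  {l: False, y: False}
  {l: True, y: True}


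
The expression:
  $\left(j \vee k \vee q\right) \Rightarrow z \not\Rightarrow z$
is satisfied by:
  {q: False, j: False, k: False}


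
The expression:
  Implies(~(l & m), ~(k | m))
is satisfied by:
  {l: True, m: False, k: False}
  {m: False, k: False, l: False}
  {l: True, m: True, k: False}
  {l: True, k: True, m: True}


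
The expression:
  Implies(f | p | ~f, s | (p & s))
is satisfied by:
  {s: True}


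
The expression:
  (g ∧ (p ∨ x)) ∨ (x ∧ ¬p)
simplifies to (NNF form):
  (g ∧ p) ∨ (x ∧ ¬p)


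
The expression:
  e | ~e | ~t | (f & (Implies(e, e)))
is always true.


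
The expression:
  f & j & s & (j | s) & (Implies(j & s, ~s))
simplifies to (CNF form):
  False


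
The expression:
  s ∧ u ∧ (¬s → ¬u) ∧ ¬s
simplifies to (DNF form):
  False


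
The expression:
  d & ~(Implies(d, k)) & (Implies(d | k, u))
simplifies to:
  d & u & ~k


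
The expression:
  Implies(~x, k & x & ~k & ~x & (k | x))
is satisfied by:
  {x: True}


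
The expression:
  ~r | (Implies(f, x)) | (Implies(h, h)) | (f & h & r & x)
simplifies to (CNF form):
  True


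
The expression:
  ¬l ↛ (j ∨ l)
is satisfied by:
  {l: False, j: False}


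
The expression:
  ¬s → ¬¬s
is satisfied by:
  {s: True}


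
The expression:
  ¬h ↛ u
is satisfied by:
  {u: True, h: False}
  {h: False, u: False}
  {h: True, u: True}


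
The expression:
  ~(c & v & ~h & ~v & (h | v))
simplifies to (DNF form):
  True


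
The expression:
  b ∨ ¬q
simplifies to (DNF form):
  b ∨ ¬q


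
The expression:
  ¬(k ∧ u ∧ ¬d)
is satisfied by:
  {d: True, u: False, k: False}
  {u: False, k: False, d: False}
  {d: True, k: True, u: False}
  {k: True, u: False, d: False}
  {d: True, u: True, k: False}
  {u: True, d: False, k: False}
  {d: True, k: True, u: True}


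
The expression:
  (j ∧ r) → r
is always true.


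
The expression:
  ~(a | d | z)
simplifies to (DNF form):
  ~a & ~d & ~z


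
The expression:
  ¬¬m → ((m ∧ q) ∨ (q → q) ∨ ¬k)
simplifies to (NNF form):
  True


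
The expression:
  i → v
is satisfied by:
  {v: True, i: False}
  {i: False, v: False}
  {i: True, v: True}


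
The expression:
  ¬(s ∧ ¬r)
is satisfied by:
  {r: True, s: False}
  {s: False, r: False}
  {s: True, r: True}


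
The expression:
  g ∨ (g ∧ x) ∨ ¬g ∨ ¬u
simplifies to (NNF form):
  True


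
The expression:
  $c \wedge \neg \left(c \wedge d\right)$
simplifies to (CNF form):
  $c \wedge \neg d$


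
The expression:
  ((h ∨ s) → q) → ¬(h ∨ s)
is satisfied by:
  {s: False, q: False, h: False}
  {h: True, s: False, q: False}
  {s: True, h: False, q: False}
  {h: True, s: True, q: False}
  {q: True, h: False, s: False}


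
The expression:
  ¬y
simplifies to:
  ¬y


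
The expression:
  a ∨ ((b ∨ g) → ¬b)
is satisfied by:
  {a: True, b: False}
  {b: False, a: False}
  {b: True, a: True}


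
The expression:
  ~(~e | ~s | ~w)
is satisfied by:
  {e: True, w: True, s: True}


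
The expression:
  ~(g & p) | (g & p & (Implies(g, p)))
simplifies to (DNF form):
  True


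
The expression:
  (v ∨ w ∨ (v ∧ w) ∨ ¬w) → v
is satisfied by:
  {v: True}


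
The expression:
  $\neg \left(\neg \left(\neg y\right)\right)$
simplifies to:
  $\neg y$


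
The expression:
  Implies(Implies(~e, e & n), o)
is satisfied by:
  {o: True, e: False}
  {e: False, o: False}
  {e: True, o: True}


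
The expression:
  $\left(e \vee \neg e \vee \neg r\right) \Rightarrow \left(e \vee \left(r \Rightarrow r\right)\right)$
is always true.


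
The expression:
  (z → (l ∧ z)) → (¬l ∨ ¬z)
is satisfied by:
  {l: False, z: False}
  {z: True, l: False}
  {l: True, z: False}


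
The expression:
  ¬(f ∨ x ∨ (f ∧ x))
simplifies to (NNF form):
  ¬f ∧ ¬x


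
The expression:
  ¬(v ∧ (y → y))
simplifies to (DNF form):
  ¬v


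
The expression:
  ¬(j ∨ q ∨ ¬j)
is never true.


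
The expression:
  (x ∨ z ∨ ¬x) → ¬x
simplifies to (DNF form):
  ¬x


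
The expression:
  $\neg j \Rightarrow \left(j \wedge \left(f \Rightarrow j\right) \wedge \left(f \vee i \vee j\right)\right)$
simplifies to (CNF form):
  $j$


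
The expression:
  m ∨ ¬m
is always true.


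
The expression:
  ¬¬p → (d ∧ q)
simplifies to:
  (d ∧ q) ∨ ¬p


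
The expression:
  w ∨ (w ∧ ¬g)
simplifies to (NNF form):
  w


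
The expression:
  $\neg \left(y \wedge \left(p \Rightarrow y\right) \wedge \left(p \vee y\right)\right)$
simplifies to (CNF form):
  $\neg y$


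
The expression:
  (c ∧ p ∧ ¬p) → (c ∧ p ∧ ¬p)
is always true.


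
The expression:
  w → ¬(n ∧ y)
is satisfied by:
  {w: False, y: False, n: False}
  {n: True, w: False, y: False}
  {y: True, w: False, n: False}
  {n: True, y: True, w: False}
  {w: True, n: False, y: False}
  {n: True, w: True, y: False}
  {y: True, w: True, n: False}


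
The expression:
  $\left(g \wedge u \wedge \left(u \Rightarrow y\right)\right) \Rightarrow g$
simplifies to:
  $\text{True}$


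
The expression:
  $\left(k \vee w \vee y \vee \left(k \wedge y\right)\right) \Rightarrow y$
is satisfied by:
  {y: True, w: False, k: False}
  {y: True, k: True, w: False}
  {y: True, w: True, k: False}
  {y: True, k: True, w: True}
  {k: False, w: False, y: False}


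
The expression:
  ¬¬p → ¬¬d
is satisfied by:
  {d: True, p: False}
  {p: False, d: False}
  {p: True, d: True}


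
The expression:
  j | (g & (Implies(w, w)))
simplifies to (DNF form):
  g | j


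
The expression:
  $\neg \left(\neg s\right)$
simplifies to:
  $s$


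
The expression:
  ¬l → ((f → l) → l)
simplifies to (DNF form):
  f ∨ l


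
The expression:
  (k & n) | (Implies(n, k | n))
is always true.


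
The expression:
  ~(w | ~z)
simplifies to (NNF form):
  z & ~w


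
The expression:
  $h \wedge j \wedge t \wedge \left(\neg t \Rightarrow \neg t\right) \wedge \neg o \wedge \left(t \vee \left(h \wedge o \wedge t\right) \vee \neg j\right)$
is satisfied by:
  {t: True, j: True, h: True, o: False}


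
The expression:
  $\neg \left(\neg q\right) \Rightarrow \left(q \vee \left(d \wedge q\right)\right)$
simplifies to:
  $\text{True}$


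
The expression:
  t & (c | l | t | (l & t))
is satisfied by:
  {t: True}


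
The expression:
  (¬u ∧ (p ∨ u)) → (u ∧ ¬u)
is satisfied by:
  {u: True, p: False}
  {p: False, u: False}
  {p: True, u: True}


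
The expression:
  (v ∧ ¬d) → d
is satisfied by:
  {d: True, v: False}
  {v: False, d: False}
  {v: True, d: True}


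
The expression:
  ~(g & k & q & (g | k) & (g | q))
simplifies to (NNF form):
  ~g | ~k | ~q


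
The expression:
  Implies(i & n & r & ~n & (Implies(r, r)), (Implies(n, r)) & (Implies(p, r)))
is always true.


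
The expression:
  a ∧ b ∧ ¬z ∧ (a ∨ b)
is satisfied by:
  {a: True, b: True, z: False}


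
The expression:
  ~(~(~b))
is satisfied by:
  {b: False}


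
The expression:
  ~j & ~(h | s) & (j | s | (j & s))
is never true.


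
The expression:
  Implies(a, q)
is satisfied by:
  {q: True, a: False}
  {a: False, q: False}
  {a: True, q: True}


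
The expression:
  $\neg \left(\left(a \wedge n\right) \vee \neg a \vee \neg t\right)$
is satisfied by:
  {t: True, a: True, n: False}


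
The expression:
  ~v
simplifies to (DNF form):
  ~v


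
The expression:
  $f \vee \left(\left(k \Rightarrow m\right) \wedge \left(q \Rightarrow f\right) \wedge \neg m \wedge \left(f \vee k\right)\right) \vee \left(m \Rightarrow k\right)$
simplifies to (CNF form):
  $f \vee k \vee \neg m$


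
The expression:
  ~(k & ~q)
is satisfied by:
  {q: True, k: False}
  {k: False, q: False}
  {k: True, q: True}


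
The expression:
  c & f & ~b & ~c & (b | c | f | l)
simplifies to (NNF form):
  False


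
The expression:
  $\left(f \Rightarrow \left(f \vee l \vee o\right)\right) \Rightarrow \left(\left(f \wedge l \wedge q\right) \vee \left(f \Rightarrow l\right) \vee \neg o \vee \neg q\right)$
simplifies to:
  $l \vee \neg f \vee \neg o \vee \neg q$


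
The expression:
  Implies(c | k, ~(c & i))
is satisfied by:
  {c: False, i: False}
  {i: True, c: False}
  {c: True, i: False}


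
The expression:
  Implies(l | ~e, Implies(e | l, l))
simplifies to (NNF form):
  True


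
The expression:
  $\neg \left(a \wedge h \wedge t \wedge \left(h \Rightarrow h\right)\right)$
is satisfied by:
  {h: False, t: False, a: False}
  {a: True, h: False, t: False}
  {t: True, h: False, a: False}
  {a: True, t: True, h: False}
  {h: True, a: False, t: False}
  {a: True, h: True, t: False}
  {t: True, h: True, a: False}


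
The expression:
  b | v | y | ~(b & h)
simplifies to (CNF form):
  True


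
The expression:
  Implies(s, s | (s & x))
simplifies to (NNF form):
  True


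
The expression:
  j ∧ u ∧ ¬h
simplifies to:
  j ∧ u ∧ ¬h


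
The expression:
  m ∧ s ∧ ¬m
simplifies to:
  False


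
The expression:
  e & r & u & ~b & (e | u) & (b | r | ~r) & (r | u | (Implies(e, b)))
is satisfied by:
  {e: True, r: True, u: True, b: False}


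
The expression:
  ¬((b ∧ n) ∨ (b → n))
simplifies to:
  b ∧ ¬n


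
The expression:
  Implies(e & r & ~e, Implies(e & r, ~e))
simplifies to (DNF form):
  True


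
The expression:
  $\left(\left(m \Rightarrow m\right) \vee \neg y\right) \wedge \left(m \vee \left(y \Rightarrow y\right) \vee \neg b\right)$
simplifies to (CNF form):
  $\text{True}$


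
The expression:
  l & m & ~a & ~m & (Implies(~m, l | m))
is never true.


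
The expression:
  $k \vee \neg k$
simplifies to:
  $\text{True}$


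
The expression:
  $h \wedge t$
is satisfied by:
  {t: True, h: True}


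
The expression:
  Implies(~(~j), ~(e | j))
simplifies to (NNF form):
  ~j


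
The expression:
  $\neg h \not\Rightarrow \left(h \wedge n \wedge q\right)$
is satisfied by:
  {h: False}


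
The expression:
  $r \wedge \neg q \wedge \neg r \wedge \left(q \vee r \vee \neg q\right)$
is never true.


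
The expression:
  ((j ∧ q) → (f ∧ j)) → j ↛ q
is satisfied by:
  {j: True, q: False, f: False}
  {f: True, j: True, q: False}
  {q: True, j: True, f: False}


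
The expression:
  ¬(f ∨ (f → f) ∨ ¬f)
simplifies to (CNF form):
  False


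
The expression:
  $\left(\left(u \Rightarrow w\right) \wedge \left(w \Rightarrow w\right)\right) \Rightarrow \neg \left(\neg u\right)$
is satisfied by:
  {u: True}


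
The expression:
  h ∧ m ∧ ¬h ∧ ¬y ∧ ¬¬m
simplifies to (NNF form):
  False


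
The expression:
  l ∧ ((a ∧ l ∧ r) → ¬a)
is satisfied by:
  {l: True, a: False, r: False}
  {r: True, l: True, a: False}
  {a: True, l: True, r: False}


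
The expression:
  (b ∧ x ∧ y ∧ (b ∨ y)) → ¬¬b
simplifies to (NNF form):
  True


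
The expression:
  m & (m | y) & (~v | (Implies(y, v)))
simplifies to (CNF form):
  m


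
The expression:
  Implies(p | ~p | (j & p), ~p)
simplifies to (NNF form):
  ~p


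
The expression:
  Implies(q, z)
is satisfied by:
  {z: True, q: False}
  {q: False, z: False}
  {q: True, z: True}


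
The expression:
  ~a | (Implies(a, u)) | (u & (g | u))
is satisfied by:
  {u: True, a: False}
  {a: False, u: False}
  {a: True, u: True}


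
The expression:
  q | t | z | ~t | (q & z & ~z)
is always true.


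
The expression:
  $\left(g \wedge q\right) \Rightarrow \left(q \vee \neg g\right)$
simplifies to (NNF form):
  $\text{True}$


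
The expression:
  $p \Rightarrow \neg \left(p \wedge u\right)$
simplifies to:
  $\neg p \vee \neg u$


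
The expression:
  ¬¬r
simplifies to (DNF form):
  r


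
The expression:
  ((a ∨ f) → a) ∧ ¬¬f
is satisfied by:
  {a: True, f: True}


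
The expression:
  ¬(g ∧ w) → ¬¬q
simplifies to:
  q ∨ (g ∧ w)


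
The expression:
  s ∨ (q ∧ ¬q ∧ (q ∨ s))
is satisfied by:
  {s: True}


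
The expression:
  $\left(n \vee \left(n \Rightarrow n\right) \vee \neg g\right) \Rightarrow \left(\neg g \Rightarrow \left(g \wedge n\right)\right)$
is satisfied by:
  {g: True}


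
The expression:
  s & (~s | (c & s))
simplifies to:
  c & s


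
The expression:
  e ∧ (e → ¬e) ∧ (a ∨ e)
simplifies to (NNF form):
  False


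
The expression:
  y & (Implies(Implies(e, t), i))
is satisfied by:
  {i: True, e: True, y: True, t: False}
  {i: True, y: True, t: False, e: False}
  {i: True, e: True, y: True, t: True}
  {i: True, y: True, t: True, e: False}
  {y: True, e: True, t: False, i: False}


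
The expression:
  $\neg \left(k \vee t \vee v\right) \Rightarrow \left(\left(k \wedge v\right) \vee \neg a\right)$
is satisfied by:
  {t: True, k: True, v: True, a: False}
  {t: True, k: True, v: False, a: False}
  {t: True, v: True, k: False, a: False}
  {t: True, v: False, k: False, a: False}
  {k: True, v: True, t: False, a: False}
  {k: True, t: False, v: False, a: False}
  {k: False, v: True, t: False, a: False}
  {k: False, t: False, v: False, a: False}
  {t: True, a: True, k: True, v: True}
  {t: True, a: True, k: True, v: False}
  {t: True, a: True, v: True, k: False}
  {t: True, a: True, v: False, k: False}
  {a: True, k: True, v: True, t: False}
  {a: True, k: True, v: False, t: False}
  {a: True, v: True, k: False, t: False}


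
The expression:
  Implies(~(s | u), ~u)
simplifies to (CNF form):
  True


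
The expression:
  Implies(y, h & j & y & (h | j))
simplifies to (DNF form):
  ~y | (h & j)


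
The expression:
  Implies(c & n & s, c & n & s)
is always true.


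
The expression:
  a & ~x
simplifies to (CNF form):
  a & ~x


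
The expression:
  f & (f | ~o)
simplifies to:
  f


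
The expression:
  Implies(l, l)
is always true.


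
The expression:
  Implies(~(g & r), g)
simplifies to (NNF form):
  g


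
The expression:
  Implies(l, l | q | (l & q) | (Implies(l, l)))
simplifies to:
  True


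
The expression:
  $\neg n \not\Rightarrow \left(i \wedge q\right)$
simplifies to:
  $\neg n \wedge \left(\neg i \vee \neg q\right)$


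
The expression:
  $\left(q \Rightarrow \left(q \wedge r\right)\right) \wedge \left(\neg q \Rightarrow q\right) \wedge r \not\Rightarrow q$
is never true.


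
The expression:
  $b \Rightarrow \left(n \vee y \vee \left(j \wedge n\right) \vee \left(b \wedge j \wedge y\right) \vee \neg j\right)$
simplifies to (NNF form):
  $n \vee y \vee \neg b \vee \neg j$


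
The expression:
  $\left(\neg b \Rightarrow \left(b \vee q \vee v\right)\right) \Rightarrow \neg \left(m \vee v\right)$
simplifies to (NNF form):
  $\neg v \wedge \left(\neg b \vee \neg m\right) \wedge \left(\neg m \vee \neg q\right)$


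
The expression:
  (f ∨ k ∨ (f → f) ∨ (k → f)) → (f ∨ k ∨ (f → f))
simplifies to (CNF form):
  True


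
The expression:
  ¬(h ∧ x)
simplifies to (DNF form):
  ¬h ∨ ¬x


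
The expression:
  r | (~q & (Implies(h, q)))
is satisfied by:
  {r: True, q: False, h: False}
  {r: True, h: True, q: False}
  {r: True, q: True, h: False}
  {r: True, h: True, q: True}
  {h: False, q: False, r: False}


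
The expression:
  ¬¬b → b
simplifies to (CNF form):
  True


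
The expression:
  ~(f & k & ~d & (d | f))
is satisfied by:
  {d: True, k: False, f: False}
  {k: False, f: False, d: False}
  {f: True, d: True, k: False}
  {f: True, k: False, d: False}
  {d: True, k: True, f: False}
  {k: True, d: False, f: False}
  {f: True, k: True, d: True}


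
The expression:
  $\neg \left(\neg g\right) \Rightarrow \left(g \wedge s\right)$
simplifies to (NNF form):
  $s \vee \neg g$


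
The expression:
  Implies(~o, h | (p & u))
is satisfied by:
  {o: True, u: True, h: True, p: True}
  {o: True, u: True, h: True, p: False}
  {o: True, h: True, p: True, u: False}
  {o: True, h: True, p: False, u: False}
  {o: True, u: True, p: True, h: False}
  {o: True, u: True, p: False, h: False}
  {o: True, p: True, h: False, u: False}
  {o: True, p: False, h: False, u: False}
  {u: True, h: True, p: True, o: False}
  {u: True, h: True, p: False, o: False}
  {h: True, p: True, o: False, u: False}
  {h: True, o: False, p: False, u: False}
  {u: True, p: True, o: False, h: False}


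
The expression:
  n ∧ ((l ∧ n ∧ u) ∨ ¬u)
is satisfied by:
  {l: True, n: True, u: False}
  {n: True, u: False, l: False}
  {l: True, u: True, n: True}


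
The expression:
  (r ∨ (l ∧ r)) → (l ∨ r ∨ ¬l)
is always true.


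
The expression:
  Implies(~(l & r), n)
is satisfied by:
  {n: True, l: True, r: True}
  {n: True, l: True, r: False}
  {n: True, r: True, l: False}
  {n: True, r: False, l: False}
  {l: True, r: True, n: False}


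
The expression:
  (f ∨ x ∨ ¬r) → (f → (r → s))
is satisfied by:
  {s: True, r: False, f: False}
  {s: False, r: False, f: False}
  {f: True, s: True, r: False}
  {f: True, s: False, r: False}
  {r: True, s: True, f: False}
  {r: True, s: False, f: False}
  {r: True, f: True, s: True}


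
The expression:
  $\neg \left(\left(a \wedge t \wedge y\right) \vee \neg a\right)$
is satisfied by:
  {a: True, t: False, y: False}
  {a: True, y: True, t: False}
  {a: True, t: True, y: False}


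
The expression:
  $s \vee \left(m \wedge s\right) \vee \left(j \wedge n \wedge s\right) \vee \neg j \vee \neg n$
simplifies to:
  $s \vee \neg j \vee \neg n$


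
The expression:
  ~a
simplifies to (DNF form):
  ~a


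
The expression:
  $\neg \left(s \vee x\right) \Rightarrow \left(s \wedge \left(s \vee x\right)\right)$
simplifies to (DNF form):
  $s \vee x$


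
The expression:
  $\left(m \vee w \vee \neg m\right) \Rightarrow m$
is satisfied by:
  {m: True}


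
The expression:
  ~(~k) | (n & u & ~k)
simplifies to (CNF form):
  (k | n) & (k | u)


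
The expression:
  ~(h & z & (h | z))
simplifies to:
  ~h | ~z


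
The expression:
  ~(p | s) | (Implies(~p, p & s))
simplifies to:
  p | ~s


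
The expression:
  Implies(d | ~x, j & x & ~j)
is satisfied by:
  {x: True, d: False}


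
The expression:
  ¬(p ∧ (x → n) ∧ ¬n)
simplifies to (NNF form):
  n ∨ x ∨ ¬p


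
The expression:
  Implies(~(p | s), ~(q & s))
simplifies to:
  True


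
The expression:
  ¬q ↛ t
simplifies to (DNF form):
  t ∨ ¬q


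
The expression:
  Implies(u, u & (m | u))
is always true.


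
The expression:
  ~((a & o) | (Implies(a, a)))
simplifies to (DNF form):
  False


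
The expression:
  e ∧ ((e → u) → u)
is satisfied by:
  {e: True}


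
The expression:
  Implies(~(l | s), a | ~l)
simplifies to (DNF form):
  True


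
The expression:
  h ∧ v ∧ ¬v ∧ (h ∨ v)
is never true.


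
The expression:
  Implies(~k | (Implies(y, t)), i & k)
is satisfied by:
  {k: True, i: True, y: True, t: False}
  {k: True, i: True, t: False, y: False}
  {k: True, i: True, y: True, t: True}
  {k: True, i: True, t: True, y: False}
  {k: True, y: True, t: False, i: False}


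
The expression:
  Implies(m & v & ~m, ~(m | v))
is always true.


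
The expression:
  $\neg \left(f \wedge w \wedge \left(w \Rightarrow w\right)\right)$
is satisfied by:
  {w: False, f: False}
  {f: True, w: False}
  {w: True, f: False}


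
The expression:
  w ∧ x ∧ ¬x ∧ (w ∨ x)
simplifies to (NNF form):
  False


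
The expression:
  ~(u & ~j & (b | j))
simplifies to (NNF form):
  j | ~b | ~u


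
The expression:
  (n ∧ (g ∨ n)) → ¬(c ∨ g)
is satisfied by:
  {c: False, n: False, g: False}
  {g: True, c: False, n: False}
  {c: True, g: False, n: False}
  {g: True, c: True, n: False}
  {n: True, g: False, c: False}


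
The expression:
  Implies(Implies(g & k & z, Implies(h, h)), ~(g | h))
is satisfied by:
  {g: False, h: False}


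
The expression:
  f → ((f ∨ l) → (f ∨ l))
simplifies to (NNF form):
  True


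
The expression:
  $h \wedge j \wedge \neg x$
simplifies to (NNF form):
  $h \wedge j \wedge \neg x$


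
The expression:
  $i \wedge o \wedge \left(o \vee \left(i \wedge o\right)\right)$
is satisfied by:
  {i: True, o: True}


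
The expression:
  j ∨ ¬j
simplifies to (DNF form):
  True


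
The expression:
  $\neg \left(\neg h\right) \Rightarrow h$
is always true.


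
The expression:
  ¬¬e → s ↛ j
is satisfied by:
  {s: True, e: False, j: False}
  {s: False, e: False, j: False}
  {j: True, s: True, e: False}
  {j: True, s: False, e: False}
  {e: True, s: True, j: False}


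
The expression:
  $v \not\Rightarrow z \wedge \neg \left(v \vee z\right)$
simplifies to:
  $\text{False}$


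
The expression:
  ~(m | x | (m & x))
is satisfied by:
  {x: False, m: False}


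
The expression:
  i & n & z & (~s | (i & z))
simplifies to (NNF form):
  i & n & z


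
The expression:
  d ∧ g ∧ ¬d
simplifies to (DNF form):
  False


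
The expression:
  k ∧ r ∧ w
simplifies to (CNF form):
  k ∧ r ∧ w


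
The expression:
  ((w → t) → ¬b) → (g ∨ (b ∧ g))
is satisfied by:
  {t: True, g: True, b: True, w: False}
  {g: True, b: True, w: False, t: False}
  {t: True, g: True, w: True, b: True}
  {g: True, w: True, b: True, t: False}
  {g: True, t: True, b: False, w: False}
  {g: True, b: False, w: False, t: False}
  {g: True, t: True, w: True, b: False}
  {g: True, w: True, b: False, t: False}
  {t: True, b: True, w: False, g: False}
  {b: True, t: False, w: False, g: False}
  {t: True, w: True, b: True, g: False}


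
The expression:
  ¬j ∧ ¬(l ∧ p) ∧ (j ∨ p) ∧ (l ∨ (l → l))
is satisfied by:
  {p: True, l: False, j: False}


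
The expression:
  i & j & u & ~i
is never true.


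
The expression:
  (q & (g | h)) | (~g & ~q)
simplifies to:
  (g & q) | (h & ~g) | (~g & ~q)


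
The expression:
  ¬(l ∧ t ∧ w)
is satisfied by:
  {l: False, t: False, w: False}
  {w: True, l: False, t: False}
  {t: True, l: False, w: False}
  {w: True, t: True, l: False}
  {l: True, w: False, t: False}
  {w: True, l: True, t: False}
  {t: True, l: True, w: False}


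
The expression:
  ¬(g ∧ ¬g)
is always true.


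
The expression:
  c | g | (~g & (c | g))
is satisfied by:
  {c: True, g: True}
  {c: True, g: False}
  {g: True, c: False}


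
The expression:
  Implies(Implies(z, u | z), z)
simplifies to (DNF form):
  z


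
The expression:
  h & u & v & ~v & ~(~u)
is never true.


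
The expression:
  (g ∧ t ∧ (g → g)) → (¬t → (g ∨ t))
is always true.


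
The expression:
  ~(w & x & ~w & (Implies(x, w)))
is always true.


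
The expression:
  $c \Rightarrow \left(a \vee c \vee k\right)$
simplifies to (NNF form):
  $\text{True}$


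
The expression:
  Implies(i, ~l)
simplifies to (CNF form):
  ~i | ~l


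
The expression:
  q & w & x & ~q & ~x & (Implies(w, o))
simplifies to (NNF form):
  False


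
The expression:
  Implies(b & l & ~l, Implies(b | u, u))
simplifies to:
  True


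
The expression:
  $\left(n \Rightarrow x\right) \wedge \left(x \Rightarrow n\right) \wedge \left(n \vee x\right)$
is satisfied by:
  {x: True, n: True}


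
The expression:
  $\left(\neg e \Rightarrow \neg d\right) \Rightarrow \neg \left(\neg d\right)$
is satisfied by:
  {d: True}


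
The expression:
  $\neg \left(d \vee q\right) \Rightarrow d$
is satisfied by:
  {d: True, q: True}
  {d: True, q: False}
  {q: True, d: False}


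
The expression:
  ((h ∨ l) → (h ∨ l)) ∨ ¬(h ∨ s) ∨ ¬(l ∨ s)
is always true.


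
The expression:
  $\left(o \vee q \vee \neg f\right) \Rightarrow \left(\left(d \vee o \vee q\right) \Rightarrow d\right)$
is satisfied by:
  {d: True, q: False, o: False}
  {d: True, o: True, q: False}
  {d: True, q: True, o: False}
  {d: True, o: True, q: True}
  {o: False, q: False, d: False}


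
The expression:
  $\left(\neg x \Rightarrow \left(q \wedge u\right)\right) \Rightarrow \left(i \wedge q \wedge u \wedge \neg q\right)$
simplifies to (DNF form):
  $\left(\neg q \wedge \neg x\right) \vee \left(\neg u \wedge \neg x\right)$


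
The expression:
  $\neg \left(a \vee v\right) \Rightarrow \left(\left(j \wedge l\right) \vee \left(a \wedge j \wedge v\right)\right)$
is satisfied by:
  {a: True, v: True, j: True, l: True}
  {a: True, v: True, j: True, l: False}
  {a: True, v: True, l: True, j: False}
  {a: True, v: True, l: False, j: False}
  {a: True, j: True, l: True, v: False}
  {a: True, j: True, l: False, v: False}
  {a: True, j: False, l: True, v: False}
  {a: True, j: False, l: False, v: False}
  {v: True, j: True, l: True, a: False}
  {v: True, j: True, l: False, a: False}
  {v: True, l: True, j: False, a: False}
  {v: True, l: False, j: False, a: False}
  {j: True, l: True, v: False, a: False}


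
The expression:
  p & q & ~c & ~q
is never true.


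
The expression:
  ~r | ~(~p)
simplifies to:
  p | ~r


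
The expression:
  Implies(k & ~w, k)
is always true.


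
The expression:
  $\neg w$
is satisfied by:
  {w: False}


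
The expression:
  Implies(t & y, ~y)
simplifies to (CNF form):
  ~t | ~y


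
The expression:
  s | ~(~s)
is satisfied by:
  {s: True}


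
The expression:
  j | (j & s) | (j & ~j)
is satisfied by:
  {j: True}


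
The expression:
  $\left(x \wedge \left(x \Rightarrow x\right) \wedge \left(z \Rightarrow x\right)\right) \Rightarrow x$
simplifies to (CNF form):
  $\text{True}$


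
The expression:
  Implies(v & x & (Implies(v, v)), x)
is always true.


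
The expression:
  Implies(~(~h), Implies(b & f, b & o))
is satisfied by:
  {o: True, h: False, b: False, f: False}
  {f: False, h: False, o: False, b: False}
  {f: True, o: True, h: False, b: False}
  {f: True, h: False, o: False, b: False}
  {b: True, o: True, f: False, h: False}
  {b: True, f: False, h: False, o: False}
  {b: True, f: True, o: True, h: False}
  {b: True, f: True, h: False, o: False}
  {o: True, h: True, b: False, f: False}
  {h: True, b: False, o: False, f: False}
  {f: True, h: True, o: True, b: False}
  {f: True, h: True, b: False, o: False}
  {o: True, h: True, b: True, f: False}
  {h: True, b: True, f: False, o: False}
  {f: True, h: True, b: True, o: True}


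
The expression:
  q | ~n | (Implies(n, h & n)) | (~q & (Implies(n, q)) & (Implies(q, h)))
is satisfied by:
  {q: True, h: True, n: False}
  {q: True, h: False, n: False}
  {h: True, q: False, n: False}
  {q: False, h: False, n: False}
  {n: True, q: True, h: True}
  {n: True, q: True, h: False}
  {n: True, h: True, q: False}


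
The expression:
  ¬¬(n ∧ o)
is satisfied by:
  {o: True, n: True}


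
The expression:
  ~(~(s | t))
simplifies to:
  s | t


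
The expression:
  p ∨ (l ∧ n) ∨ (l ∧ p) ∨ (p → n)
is always true.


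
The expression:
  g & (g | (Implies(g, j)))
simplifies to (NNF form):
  g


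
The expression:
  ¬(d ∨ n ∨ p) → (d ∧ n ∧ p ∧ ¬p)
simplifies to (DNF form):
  d ∨ n ∨ p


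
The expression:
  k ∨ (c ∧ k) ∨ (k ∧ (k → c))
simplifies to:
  k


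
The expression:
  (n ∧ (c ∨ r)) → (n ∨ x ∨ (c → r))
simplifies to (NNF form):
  True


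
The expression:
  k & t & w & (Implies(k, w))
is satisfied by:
  {t: True, w: True, k: True}


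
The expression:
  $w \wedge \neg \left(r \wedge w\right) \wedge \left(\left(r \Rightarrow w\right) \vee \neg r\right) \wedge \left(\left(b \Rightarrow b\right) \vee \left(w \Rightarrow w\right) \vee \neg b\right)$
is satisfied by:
  {w: True, r: False}


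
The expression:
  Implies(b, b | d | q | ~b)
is always true.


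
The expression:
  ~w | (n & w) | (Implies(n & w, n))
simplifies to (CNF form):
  True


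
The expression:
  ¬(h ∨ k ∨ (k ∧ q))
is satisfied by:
  {h: False, k: False}


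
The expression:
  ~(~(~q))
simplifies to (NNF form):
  ~q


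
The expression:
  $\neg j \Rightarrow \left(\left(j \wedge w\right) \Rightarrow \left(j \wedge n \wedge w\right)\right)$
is always true.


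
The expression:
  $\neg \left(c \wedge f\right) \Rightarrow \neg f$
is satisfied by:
  {c: True, f: False}
  {f: False, c: False}
  {f: True, c: True}


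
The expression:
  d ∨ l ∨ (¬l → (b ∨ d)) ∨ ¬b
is always true.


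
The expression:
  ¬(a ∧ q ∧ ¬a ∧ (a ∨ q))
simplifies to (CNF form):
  True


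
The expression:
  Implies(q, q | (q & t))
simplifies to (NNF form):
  True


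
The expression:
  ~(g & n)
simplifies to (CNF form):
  ~g | ~n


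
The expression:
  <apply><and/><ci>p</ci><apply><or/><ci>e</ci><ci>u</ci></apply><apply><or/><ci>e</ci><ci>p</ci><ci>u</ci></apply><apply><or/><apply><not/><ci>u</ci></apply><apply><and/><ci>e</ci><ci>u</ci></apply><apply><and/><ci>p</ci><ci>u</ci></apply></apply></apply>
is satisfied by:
  {p: True, e: True, u: True}
  {p: True, e: True, u: False}
  {p: True, u: True, e: False}


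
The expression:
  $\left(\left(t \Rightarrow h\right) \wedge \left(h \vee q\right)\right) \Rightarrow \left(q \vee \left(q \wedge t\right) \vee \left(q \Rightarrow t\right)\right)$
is always true.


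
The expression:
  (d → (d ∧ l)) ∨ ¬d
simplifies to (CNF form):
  l ∨ ¬d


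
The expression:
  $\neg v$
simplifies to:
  $\neg v$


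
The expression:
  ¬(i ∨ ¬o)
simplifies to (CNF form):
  o ∧ ¬i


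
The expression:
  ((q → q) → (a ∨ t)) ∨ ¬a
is always true.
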